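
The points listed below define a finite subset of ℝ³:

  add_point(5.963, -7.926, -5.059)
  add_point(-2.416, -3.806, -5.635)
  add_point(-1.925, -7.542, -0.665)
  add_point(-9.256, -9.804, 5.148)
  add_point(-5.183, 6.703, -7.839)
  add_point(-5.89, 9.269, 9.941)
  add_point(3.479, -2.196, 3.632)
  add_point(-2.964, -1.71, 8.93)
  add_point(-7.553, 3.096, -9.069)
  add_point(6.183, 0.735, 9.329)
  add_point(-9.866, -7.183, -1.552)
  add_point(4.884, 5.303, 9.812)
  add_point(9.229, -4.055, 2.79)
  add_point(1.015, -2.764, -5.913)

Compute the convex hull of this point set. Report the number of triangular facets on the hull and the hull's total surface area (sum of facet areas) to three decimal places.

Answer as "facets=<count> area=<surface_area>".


facets=16 area=1086.557

Points on the hull: [0, 3, 4, 5, 7, 8, 9, 10, 11, 12] (10 of 14).

Triangle areas on the boundary:
  f1: (p8, p5, p10) → 124.1644
  f2: (p0, p8, p10) → 101.3190
  f3: (p3, p5, p10) → 71.5932
  f4: (p3, p0, p10) → 58.2891
  f5: (p3, p0, p12) → 85.2550
  f6: (p4, p8, p5) → 37.5577
  f7: (p4, p0, p12) → 86.8708
  f8: (p4, p0, p8) → 40.1312
  f9: (p9, p3, p12) → 81.4911
  f10: (p7, p3, p5) → 50.0505
  f11: (p7, p9, p3) → 33.5619
  f12: (p11, p4, p5) → 102.7180
  f13: (p11, p7, p5) → 53.6158
  f14: (p11, p7, p9) → 22.6171
  f15: (p11, p4, p12) → 122.5928
  f16: (p11, p9, p12) → 14.7297
Σ area = 1086.557

Euler: V−E+F = 10−24+16 = 2.


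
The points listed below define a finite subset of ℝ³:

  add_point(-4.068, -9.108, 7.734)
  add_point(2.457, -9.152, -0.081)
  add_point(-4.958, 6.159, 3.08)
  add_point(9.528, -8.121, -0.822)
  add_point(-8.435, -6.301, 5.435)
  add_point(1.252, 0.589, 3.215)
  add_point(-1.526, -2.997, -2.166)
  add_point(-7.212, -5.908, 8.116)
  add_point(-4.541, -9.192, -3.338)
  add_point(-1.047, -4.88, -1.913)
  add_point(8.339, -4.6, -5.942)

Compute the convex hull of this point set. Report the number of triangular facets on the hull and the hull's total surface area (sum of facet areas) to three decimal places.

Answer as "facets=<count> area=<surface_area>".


Points on the hull: [0, 1, 2, 3, 4, 5, 6, 7, 8, 10] (10 of 11).

Area of each hull facet:
  f1: (p8, p2, p4) → 65.8968
  f2: (p10, p8, p3) → 43.4573
  f3: (p0, p8, p4) → 28.3492
  f4: (p6, p8, p2) → 28.5280
  f5: (p6, p10, p2) → 48.4362
  f6: (p6, p10, p8) → 36.5320
  f7: (p7, p2, p4) → 19.4931
  f8: (p7, p0, p4) → 6.6466
  f9: (p5, p0, p3) → 74.9030
  f10: (p5, p10, p3) → 38.8480
  f11: (p5, p10, p2) → 38.9530
  f12: (p5, p7, p2) → 48.3475
  f13: (p5, p7, p0) → 26.1512
  f14: (p1, p8, p3) → 14.6258
  f15: (p1, p0, p3) → 25.7762
  f16: (p1, p0, p8) → 37.9718
Σ area = 582.916

Check V−E+F: 10 − 24 + 16 = 2.

facets=16 area=582.916


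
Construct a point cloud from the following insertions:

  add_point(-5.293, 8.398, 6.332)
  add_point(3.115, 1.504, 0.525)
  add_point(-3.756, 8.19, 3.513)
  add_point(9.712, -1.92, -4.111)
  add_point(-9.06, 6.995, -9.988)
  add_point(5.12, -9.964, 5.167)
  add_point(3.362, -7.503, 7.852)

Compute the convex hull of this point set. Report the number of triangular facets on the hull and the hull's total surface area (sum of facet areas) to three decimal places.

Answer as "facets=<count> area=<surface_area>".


Points on the hull: [0, 2, 3, 4, 5, 6] (6 of 7).

Facet areas (half cross-product norm):
  f1: (p5, p3, p4) → 140.1424
  f2: (p2, p3, p4) → 132.7506
  f3: (p2, p0, p4) → 17.9141
  f4: (p2, p0, p3) → 19.8469
  f5: (p6, p5, p4) → 52.6189
  f6: (p6, p0, p4) → 151.6662
  f7: (p6, p5, p3) → 25.6773
  f8: (p6, p0, p3) → 130.5077
Σ area = 671.124

Check V−E+F: 6 − 12 + 8 = 2.

facets=8 area=671.124


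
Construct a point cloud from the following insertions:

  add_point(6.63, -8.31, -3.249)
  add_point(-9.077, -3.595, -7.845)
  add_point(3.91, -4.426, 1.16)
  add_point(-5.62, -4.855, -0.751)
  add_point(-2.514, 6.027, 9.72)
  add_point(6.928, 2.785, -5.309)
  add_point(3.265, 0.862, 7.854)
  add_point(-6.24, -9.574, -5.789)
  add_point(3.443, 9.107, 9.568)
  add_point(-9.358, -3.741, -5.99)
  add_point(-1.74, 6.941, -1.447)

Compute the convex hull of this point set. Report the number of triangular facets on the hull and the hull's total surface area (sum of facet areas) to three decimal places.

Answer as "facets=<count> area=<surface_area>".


Extreme-point indices: [0, 1, 3, 4, 5, 6, 7, 8, 9, 10] — 10 of 11 on the boundary.

Per-facet area ½‖(b−a)×(c−a)‖:
  f1: (p0, p8, p5) → 91.3313
  f2: (p10, p8, p5) → 63.9612
  f3: (p4, p10, p9) → 75.9708
  f4: (p4, p10, p8) → 37.3909
  f5: (p1, p10, p9) → 12.8485
  f6: (p1, p10, p5) → 74.2629
  f7: (p1, p7, p9) → 6.2237
  f8: (p1, p0, p5) → 91.7917
  f9: (p1, p0, p7) → 42.3470
  f10: (p3, p7, p9) → 19.3590
  f11: (p3, p4, p9) → 42.3891
  f12: (p6, p3, p4) → 54.2390
  f13: (p6, p0, p8) → 40.8417
  f14: (p6, p4, p8) → 25.0312
  f15: (p6, p0, p7) → 97.4388
  f16: (p6, p3, p7) → 28.1389
Σ area = 803.566

Check V−E+F: 10 − 24 + 16 = 2.

facets=16 area=803.566


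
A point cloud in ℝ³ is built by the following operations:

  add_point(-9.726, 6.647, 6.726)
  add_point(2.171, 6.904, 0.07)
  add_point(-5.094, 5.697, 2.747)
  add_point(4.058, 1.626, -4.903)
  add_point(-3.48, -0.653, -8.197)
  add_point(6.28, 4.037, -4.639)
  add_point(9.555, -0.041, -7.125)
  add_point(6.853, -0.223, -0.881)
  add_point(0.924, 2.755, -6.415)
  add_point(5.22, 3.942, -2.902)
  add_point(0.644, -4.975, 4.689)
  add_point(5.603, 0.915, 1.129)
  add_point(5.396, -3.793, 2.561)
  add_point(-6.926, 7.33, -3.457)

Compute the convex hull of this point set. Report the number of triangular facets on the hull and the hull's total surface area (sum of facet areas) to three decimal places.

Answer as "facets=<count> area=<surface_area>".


facets=18 area=616.024

11 of the 14 inputs are extreme points: [0, 1, 4, 5, 6, 7, 8, 10, 11, 12, 13].

Per-facet area ½‖(b−a)×(c−a)‖:
  f1: (p4, p10, p0) → 106.4479
  f2: (p4, p10, p6) → 87.1340
  f3: (p13, p4, p0) → 45.3637
  f4: (p8, p4, p6) → 22.8600
  f5: (p8, p13, p4) → 27.0799
  f6: (p12, p10, p6) → 19.7543
  f7: (p12, p10, p0) → 36.8925
  f8: (p12, p11, p0) → 41.8559
  f9: (p1, p13, p0) → 51.3978
  f10: (p1, p11, p0) → 44.7961
  f11: (p7, p11, p6) → 4.2534
  f12: (p7, p12, p6) → 11.8047
  f13: (p7, p12, p11) → 6.3718
  f14: (p5, p11, p6) → 18.9957
  f15: (p5, p1, p11) → 20.0919
  f16: (p5, p1, p13) → 31.7237
  f17: (p5, p8, p6) → 16.2831
  f18: (p5, p8, p13) → 22.9173
Σ area = 616.024

Euler: V−E+F = 11−27+18 = 2.


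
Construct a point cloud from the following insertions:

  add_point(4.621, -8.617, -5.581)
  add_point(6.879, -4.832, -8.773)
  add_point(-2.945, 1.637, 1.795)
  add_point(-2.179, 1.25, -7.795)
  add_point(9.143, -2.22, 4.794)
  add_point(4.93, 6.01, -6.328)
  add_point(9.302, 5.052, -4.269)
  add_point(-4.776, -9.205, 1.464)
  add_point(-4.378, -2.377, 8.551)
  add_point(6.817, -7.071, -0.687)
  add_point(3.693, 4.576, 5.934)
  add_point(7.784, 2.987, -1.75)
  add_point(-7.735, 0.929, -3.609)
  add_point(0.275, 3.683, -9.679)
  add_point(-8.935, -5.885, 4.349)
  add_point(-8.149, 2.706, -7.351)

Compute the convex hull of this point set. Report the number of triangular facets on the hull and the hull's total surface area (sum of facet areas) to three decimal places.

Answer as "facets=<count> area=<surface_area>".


facets=22 area=921.308

Points on the hull: [0, 1, 4, 5, 6, 7, 8, 9, 10, 12, 13, 14, 15] (13 of 16).

Triangle areas on the boundary:
  f1: (p1, p13, p6) → 50.9330
  f2: (p1, p4, p6) → 62.7232
  f3: (p5, p13, p6) → 8.7152
  f4: (p10, p4, p6) → 47.3363
  f5: (p10, p5, p6) → 28.6638
  f6: (p9, p4, p7) → 44.2073
  f7: (p9, p1, p4) → 27.5802
  f8: (p8, p12, p14) → 37.4985
  f9: (p8, p10, p4) → 48.1877
  f10: (p8, p7, p14) → 21.4223
  f11: (p8, p4, p7) → 68.3722
  f12: (p15, p5, p13) → 21.3794
  f13: (p15, p10, p5) → 83.8228
  f14: (p15, p1, p13) → 41.8343
  f15: (p15, p8, p10) → 90.9468
  f16: (p15, p8, p12) → 6.3860
  f17: (p15, p7, p14) → 43.7917
  f18: (p15, p12, p14) → 7.3163
  f19: (p0, p9, p7) → 32.1796
  f20: (p0, p9, p1) → 14.9977
  f21: (p0, p15, p7) → 87.3743
  f22: (p0, p15, p1) → 45.6391
Σ area = 921.308

Euler characteristic 13−33+22 = 2 ✓


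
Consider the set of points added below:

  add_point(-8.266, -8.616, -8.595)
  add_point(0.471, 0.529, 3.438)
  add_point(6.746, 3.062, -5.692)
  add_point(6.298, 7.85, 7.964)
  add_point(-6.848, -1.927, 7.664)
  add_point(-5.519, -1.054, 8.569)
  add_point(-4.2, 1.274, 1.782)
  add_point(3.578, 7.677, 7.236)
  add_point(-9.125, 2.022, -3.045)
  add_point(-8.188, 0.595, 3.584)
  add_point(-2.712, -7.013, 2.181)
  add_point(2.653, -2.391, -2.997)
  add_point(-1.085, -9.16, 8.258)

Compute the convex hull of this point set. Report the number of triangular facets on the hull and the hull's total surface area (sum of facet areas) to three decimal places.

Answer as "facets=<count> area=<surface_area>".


facets=16 area=845.864

Extreme-point indices: [0, 2, 3, 4, 5, 7, 8, 9, 11, 12] — 10 of 13 on the boundary.

Facet areas (half cross-product norm):
  f1: (p3, p12, p2) → 129.0339
  f2: (p0, p2, p8) → 96.5954
  f3: (p7, p2, p8) → 106.3542
  f4: (p7, p3, p2) → 19.8553
  f5: (p11, p12, p2) → 28.3257
  f6: (p11, p0, p2) → 39.1700
  f7: (p11, p0, p12) → 93.4113
  f8: (p9, p7, p8) → 46.9858
  f9: (p9, p0, p8) → 39.8366
  f10: (p5, p3, p12) → 67.7450
  f11: (p5, p7, p3) → 12.6503
  f12: (p5, p9, p7) → 37.3057
  f13: (p4, p9, p0) → 35.6289
  f14: (p4, p5, p9) → 4.2521
  f15: (p4, p0, p12) → 80.2885
  f16: (p4, p5, p12) → 8.4252
Σ area = 845.864

Euler characteristic 10−24+16 = 2 ✓


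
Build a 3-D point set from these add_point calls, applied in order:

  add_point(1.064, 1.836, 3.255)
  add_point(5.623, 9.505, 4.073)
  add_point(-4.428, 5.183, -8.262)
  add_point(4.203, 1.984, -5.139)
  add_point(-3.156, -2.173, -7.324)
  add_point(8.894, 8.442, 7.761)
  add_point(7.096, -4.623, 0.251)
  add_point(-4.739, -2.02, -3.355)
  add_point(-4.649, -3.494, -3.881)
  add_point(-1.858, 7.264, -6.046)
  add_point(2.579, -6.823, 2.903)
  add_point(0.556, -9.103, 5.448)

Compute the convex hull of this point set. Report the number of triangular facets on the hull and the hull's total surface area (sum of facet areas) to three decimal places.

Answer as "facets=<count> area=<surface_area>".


facets=18 area=640.322

Points on the hull: [0, 1, 2, 3, 4, 5, 6, 7, 8, 9, 11] (11 of 12).

Triangle areas on the boundary:
  f1: (p6, p11, p5) → 70.2101
  f2: (p0, p11, p7) → 51.3957
  f3: (p0, p11, p5) → 52.9600
  f4: (p0, p2, p7) → 41.8544
  f5: (p4, p6, p11) → 60.9500
  f6: (p1, p0, p5) → 22.0548
  f7: (p1, p0, p2) → 58.9272
  f8: (p8, p2, p7) → 5.5403
  f9: (p8, p4, p2) → 13.9101
  f10: (p8, p11, p7) → 9.2615
  f11: (p8, p4, p11) → 17.9983
  f12: (p3, p4, p2) → 31.4113
  f13: (p3, p4, p6) → 39.2022
  f14: (p3, p6, p5) → 65.2341
  f15: (p3, p1, p5) → 26.0290
  f16: (p9, p1, p2) → 10.5361
  f17: (p9, p3, p2) → 15.7589
  f18: (p9, p3, p1) → 47.0875
Σ area = 640.322

Check V−E+F: 11 − 27 + 18 = 2.


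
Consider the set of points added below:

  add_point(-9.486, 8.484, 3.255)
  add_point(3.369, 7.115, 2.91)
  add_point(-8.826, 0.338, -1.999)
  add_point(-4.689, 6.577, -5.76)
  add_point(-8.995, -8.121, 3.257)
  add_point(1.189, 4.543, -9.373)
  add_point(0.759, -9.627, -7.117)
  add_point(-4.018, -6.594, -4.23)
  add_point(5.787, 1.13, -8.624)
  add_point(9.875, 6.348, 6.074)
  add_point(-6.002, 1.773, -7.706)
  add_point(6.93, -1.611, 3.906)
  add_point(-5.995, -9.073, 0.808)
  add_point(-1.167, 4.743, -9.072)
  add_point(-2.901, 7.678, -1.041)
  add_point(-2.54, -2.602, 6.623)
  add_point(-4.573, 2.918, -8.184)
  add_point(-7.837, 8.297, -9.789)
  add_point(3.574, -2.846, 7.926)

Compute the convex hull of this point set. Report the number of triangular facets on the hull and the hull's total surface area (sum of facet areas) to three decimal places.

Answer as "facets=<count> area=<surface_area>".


Extreme-point indices: [0, 1, 2, 4, 5, 6, 7, 8, 9, 10, 11, 12, 15, 17, 18] — 15 of 19 on the boundary.

Facet areas (half cross-product norm):
  f1: (p1, p9, p0) → 21.5869
  f2: (p1, p17, p0) → 84.0282
  f3: (p1, p17, p9) → 23.7763
  f4: (p18, p9, p0) → 100.0197
  f5: (p2, p17, p0) → 53.0560
  f6: (p2, p4, p0) → 43.7871
  f7: (p2, p4, p17) → 12.6826
  f8: (p7, p4, p6) → 20.5817
  f9: (p5, p17, p6) → 65.5784
  f10: (p5, p8, p6) → 33.7686
  f11: (p5, p17, p9) → 77.9200
  f12: (p5, p8, p9) → 46.1693
  f13: (p11, p18, p9) → 22.9126
  f14: (p11, p18, p6) → 39.6615
  f15: (p11, p8, p9) → 56.2263
  f16: (p11, p8, p6) → 74.0603
  f17: (p12, p4, p6) → 5.3235
  f18: (p12, p18, p6) → 70.1035
  f19: (p12, p18, p4) → 26.6933
  f20: (p15, p4, p0) → 61.6539
  f21: (p15, p18, p0) → 34.2273
  f22: (p15, p18, p4) → 19.1027
  f23: (p10, p4, p17) → 34.3020
  f24: (p10, p7, p4) → 39.7395
  f25: (p10, p17, p6) → 16.6056
  f26: (p10, p7, p6) → 26.7181
Σ area = 1110.285

Check V−E+F: 15 − 39 + 26 = 2.

facets=26 area=1110.285


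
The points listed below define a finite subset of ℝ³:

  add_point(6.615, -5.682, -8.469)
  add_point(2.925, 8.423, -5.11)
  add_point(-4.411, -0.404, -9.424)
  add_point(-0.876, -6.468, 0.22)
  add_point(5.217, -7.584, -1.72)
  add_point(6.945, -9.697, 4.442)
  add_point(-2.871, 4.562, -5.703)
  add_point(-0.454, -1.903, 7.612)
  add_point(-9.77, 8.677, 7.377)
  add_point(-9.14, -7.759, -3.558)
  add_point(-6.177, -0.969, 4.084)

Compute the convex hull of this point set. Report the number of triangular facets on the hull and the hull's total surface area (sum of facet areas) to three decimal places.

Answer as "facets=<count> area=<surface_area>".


Points on the hull: [0, 1, 2, 5, 6, 7, 8, 9, 10] (9 of 11).

Facet areas (half cross-product norm):
  f1: (p1, p7, p8) → 110.8094
  f2: (p1, p7, p5) → 93.4189
  f3: (p9, p2, p8) → 100.4505
  f4: (p9, p7, p5) → 85.3795
  f5: (p6, p2, p8) → 39.4068
  f6: (p6, p1, p8) → 53.0174
  f7: (p6, p1, p2) → 16.4208
  f8: (p0, p1, p5) → 100.9178
  f9: (p0, p1, p2) → 72.6757
  f10: (p0, p9, p5) → 107.4449
  f11: (p0, p9, p2) → 64.4374
  f12: (p10, p7, p8) → 35.5625
  f13: (p10, p9, p8) → 41.3187
  f14: (p10, p9, p7) → 30.8513
Σ area = 952.112

Check V−E+F: 9 − 21 + 14 = 2.

facets=14 area=952.112


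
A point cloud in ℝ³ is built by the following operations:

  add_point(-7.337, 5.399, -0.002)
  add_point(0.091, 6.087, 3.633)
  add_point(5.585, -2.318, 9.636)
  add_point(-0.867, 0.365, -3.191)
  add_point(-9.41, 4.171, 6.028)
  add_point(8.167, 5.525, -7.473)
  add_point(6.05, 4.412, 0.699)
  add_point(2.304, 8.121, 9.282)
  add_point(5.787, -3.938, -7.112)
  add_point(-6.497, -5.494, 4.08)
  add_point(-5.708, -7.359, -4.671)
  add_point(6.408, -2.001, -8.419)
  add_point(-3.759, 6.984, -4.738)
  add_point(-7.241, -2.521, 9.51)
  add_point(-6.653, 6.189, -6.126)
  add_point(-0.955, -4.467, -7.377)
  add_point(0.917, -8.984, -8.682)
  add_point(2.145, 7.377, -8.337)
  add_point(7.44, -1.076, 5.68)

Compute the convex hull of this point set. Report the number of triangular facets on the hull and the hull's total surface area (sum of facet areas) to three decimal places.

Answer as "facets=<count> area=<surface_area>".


Points on the hull: [2, 4, 5, 7, 8, 9, 10, 11, 12, 13, 14, 16, 17, 18] (14 of 19).

Facet areas (half cross-product norm):
  f1: (p7, p14, p4) → 80.6934
  f2: (p13, p7, p4) → 49.9042
  f3: (p13, p7, p2) → 67.3135
  f4: (p10, p14, p4) → 83.5715
  f5: (p10, p14, p16) → 52.8645
  f6: (p17, p14, p16) → 73.6096
  f7: (p17, p7, p5) → 55.5840
  f8: (p9, p2, p16) → 103.6093
  f9: (p9, p13, p2) → 39.7794
  f10: (p9, p10, p16) → 28.1614
  f11: (p9, p13, p4) → 24.4362
  f12: (p9, p10, p4) → 42.2220
  f13: (p11, p8, p16) → 6.8268
  f14: (p11, p17, p5) → 24.7261
  f15: (p11, p17, p16) → 40.6502
  f16: (p18, p2, p16) → 36.0788
  f17: (p18, p8, p16) → 42.4330
  f18: (p18, p11, p8) → 15.1447
  f19: (p18, p11, p5) → 54.0358
  f20: (p18, p7, p5) → 81.8766
  f21: (p18, p7, p2) → 24.5186
  f22: (p12, p7, p14) → 16.7932
  f23: (p12, p17, p14) → 9.6254
  f24: (p12, p17, p7) → 52.5619
Σ area = 1107.020

Euler characteristic 14−36+24 = 2 ✓

facets=24 area=1107.020


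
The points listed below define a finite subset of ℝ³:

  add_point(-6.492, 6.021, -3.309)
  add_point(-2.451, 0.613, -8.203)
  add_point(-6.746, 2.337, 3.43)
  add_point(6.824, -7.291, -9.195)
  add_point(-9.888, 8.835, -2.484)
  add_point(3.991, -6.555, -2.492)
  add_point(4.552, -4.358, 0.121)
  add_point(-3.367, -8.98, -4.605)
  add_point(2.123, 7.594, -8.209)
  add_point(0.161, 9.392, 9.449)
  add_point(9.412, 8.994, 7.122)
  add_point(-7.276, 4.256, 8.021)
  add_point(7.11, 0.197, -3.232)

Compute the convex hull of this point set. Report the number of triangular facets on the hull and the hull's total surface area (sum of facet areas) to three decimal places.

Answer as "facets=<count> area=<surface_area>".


facets=16 area=1036.137

Extreme-point indices: [1, 3, 4, 5, 6, 7, 8, 9, 10, 11] — 10 of 13 on the boundary.

Area of each hull facet:
  f1: (p11, p7, p4) → 105.4914
  f2: (p8, p10, p4) → 113.8062
  f3: (p8, p3, p10) → 133.2036
  f4: (p6, p3, p10) → 64.2593
  f5: (p6, p11, p10) → 119.0034
  f6: (p6, p11, p7) → 85.3676
  f7: (p9, p10, p4) → 67.0667
  f8: (p9, p11, p4) → 53.4963
  f9: (p9, p11, p10) → 30.0348
  f10: (p1, p3, p7) → 54.2028
  f11: (p1, p8, p3) → 50.6208
  f12: (p1, p7, p4) → 58.7692
  f13: (p1, p8, p4) → 50.7311
  f14: (p5, p3, p7) → 29.2654
  f15: (p5, p6, p7) → 11.6998
  f16: (p5, p6, p3) → 9.1185
Σ area = 1036.137

Euler: V−E+F = 10−24+16 = 2.


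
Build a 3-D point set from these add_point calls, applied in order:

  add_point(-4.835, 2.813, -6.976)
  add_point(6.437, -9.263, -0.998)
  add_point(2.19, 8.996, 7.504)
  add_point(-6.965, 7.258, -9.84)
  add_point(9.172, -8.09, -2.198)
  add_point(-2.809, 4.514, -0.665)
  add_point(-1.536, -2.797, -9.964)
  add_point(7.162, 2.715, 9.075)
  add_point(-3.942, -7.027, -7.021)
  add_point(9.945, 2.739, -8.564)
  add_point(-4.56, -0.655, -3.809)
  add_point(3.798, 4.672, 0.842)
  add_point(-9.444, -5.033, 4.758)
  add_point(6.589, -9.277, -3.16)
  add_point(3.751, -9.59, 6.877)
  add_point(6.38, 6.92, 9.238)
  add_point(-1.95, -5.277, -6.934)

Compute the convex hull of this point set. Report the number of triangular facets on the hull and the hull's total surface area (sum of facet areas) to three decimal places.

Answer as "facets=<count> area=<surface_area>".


facets=20 area=1219.672

Extreme-point indices: [1, 2, 3, 4, 6, 7, 8, 9, 12, 13, 14, 15] — 12 of 17 on the boundary.

Per-facet area ½‖(b−a)×(c−a)‖:
  f1: (p8, p14, p12) → 88.4178
  f2: (p7, p14, p12) → 91.4167
  f3: (p7, p15, p12) → 38.9908
  f4: (p7, p15, p9) → 38.1360
  f5: (p13, p8, p14) → 59.4969
  f6: (p2, p15, p9) → 46.3161
  f7: (p2, p15, p12) → 44.3135
  f8: (p3, p2, p9) → 150.6687
  f9: (p3, p8, p12) → 97.6152
  f10: (p3, p2, p12) → 157.9690
  f11: (p4, p7, p14) → 68.6440
  f12: (p4, p7, p9) → 96.6324
  f13: (p4, p13, p9) → 18.3736
  f14: (p6, p3, p9) → 73.1949
  f15: (p6, p3, p8) → 29.0543
  f16: (p6, p13, p9) → 72.2666
  f17: (p6, p13, p8) → 32.4535
  f18: (p1, p13, p14) → 2.3414
  f19: (p1, p4, p14) → 10.2318
  f20: (p1, p4, p13) → 3.1386
Σ area = 1219.672

Euler characteristic 12−30+20 = 2 ✓


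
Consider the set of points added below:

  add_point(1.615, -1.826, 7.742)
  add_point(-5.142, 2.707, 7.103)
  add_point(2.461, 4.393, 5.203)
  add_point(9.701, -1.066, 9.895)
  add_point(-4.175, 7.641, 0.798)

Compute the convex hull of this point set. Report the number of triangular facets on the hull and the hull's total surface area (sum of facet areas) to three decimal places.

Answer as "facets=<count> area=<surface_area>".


Points on the hull: [0, 1, 2, 3, 4] (5 of 5).

Triangle areas on the boundary:
  f1: (p0, p3, p1) → 22.0187
  f2: (p0, p4, p1) → 31.3751
  f3: (p0, p4, p3) → 47.7484
  f4: (p2, p3, p1) → 36.5179
  f5: (p2, p4, p1) → 29.2161
  f6: (p2, p4, p3) → 7.7410
Σ area = 174.617

Check V−E+F: 5 − 9 + 6 = 2.

facets=6 area=174.617


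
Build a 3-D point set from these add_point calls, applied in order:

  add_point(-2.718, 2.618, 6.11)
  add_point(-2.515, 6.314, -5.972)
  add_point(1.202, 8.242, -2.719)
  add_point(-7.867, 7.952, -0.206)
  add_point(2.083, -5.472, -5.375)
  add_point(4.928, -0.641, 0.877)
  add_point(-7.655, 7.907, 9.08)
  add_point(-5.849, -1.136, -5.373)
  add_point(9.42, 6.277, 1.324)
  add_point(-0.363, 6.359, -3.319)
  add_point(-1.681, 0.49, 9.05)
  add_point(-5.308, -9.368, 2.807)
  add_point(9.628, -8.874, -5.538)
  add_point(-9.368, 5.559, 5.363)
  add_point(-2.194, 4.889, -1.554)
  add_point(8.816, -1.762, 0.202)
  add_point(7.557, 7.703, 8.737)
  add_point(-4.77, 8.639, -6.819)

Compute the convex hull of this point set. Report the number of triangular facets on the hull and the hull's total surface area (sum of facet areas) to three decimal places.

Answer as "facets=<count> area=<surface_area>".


Extreme-point indices: [2, 3, 4, 6, 7, 8, 10, 11, 12, 13, 16, 17] — 12 of 18 on the boundary.

Area of each hull facet:
  f1: (p7, p11, p13) → 74.7150
  f2: (p7, p17, p12) → 80.8405
  f3: (p10, p11, p12) → 104.5165
  f4: (p10, p16, p12) → 119.5479
  f5: (p6, p16, p17) → 120.5882
  f6: (p6, p10, p16) → 55.8245
  f7: (p6, p11, p13) → 31.8581
  f8: (p6, p10, p11) → 52.1449
  f9: (p8, p17, p12) → 137.2116
  f10: (p8, p16, p12) → 53.4291
  f11: (p4, p11, p12) → 43.1532
  f12: (p4, p7, p12) → 2.9564
  f13: (p4, p7, p11) → 48.5592
  f14: (p3, p6, p13) → 13.3382
  f15: (p3, p6, p17) → 15.3846
  f16: (p3, p7, p13) → 32.8604
  f17: (p3, p7, p17) → 35.1082
  f18: (p2, p16, p17) → 21.2150
  f19: (p2, p8, p17) → 7.1517
  f20: (p2, p8, p16) → 35.9305
Σ area = 1086.334

Euler characteristic 12−30+20 = 2 ✓

facets=20 area=1086.334


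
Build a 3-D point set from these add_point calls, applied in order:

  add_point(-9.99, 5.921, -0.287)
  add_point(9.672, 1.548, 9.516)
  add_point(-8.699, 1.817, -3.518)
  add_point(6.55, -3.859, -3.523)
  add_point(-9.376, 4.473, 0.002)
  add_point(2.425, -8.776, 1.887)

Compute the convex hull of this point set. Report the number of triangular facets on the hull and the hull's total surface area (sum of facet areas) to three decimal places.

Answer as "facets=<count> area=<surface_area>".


facets=8 area=485.125

6 of the 6 inputs are extreme points: [0, 1, 2, 3, 4, 5].

Facet areas (half cross-product norm):
  f1: (p3, p1, p0) → 139.1654
  f2: (p3, p5, p1) → 58.6523
  f3: (p2, p3, p0) → 38.1295
  f4: (p2, p3, p5) → 66.0075
  f5: (p4, p1, p0) → 14.4241
  f6: (p4, p5, p1) → 130.2111
  f7: (p4, p2, p0) → 3.1769
  f8: (p4, p2, p5) → 35.3581
Σ area = 485.125

Check V−E+F: 6 − 12 + 8 = 2.


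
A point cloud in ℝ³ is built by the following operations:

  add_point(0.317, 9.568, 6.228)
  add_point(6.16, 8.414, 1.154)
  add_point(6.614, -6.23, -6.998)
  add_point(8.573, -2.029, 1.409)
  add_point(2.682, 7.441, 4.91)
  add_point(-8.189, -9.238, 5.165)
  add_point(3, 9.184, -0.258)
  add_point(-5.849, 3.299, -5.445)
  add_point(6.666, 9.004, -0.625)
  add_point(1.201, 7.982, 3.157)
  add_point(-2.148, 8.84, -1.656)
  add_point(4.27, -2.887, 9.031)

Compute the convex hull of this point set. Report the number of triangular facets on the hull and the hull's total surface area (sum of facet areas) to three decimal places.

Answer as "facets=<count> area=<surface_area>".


Extreme-point indices: [0, 1, 2, 3, 5, 6, 7, 8, 10, 11] — 10 of 12 on the boundary.

Triangle areas on the boundary:
  f1: (p7, p0, p5) → 120.2411
  f2: (p7, p2, p5) → 125.4533
  f3: (p11, p0, p5) → 96.4848
  f4: (p11, p2, p5) → 116.9179
  f5: (p11, p2, p3) → 33.2415
  f6: (p1, p11, p3) → 47.1441
  f7: (p1, p11, p0) → 50.9746
  f8: (p8, p7, p2) → 104.7990
  f9: (p8, p2, p3) → 53.1138
  f10: (p8, p1, p3) → 10.0514
  f11: (p8, p1, p0) → 5.0741
  f12: (p10, p7, p0) → 23.3923
  f13: (p10, p8, p7) → 28.4042
  f14: (p6, p8, p0) → 11.4174
  f15: (p6, p10, p0) → 18.6462
  f16: (p6, p10, p8) → 3.6744
Σ area = 849.030

Euler: V−E+F = 10−24+16 = 2.

facets=16 area=849.030


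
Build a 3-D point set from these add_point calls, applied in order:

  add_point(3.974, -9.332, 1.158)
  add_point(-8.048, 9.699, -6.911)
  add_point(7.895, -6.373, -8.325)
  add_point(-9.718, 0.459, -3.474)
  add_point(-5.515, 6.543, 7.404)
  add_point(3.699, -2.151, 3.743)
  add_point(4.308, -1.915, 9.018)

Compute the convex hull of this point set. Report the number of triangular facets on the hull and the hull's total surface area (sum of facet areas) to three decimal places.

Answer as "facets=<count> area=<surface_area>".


facets=8 area=767.052

Extreme-point indices: [0, 1, 2, 3, 4, 6] — 6 of 7 on the boundary.

Per-facet area ½‖(b−a)×(c−a)‖:
  f1: (p1, p2, p3) → 97.1396
  f2: (p6, p1, p2) → 192.4012
  f3: (p4, p1, p3) → 64.4777
  f4: (p4, p6, p1) → 89.6989
  f5: (p0, p2, p3) → 92.7287
  f6: (p0, p6, p2) → 51.7301
  f7: (p0, p4, p3) → 112.2417
  f8: (p0, p4, p6) → 66.6344
Σ area = 767.052

Euler: V−E+F = 6−12+8 = 2.


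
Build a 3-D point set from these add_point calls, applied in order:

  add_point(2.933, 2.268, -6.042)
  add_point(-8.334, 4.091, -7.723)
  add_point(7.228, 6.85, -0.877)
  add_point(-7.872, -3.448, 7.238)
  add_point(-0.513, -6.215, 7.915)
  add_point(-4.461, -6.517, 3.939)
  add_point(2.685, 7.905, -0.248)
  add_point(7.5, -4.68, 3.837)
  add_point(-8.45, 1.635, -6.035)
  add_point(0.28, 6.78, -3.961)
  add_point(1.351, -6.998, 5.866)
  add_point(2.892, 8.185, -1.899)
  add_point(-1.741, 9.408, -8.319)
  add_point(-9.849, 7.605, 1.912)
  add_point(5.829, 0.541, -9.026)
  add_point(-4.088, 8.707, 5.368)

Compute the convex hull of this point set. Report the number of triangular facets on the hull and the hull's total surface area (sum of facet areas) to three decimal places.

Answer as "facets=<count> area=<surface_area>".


Points on the hull: [1, 2, 3, 4, 5, 7, 8, 10, 11, 12, 13, 14, 15] (13 of 16).

Triangle areas on the boundary:
  f1: (p4, p10, p7) → 7.0953
  f2: (p1, p12, p13) → 43.9876
  f3: (p1, p8, p13) → 14.9582
  f4: (p11, p2, p12) → 12.1252
  f5: (p15, p2, p7) → 81.3071
  f6: (p15, p4, p7) → 70.8978
  f7: (p15, p11, p2) → 20.2967
  f8: (p15, p11, p12) → 39.8317
  f9: (p15, p12, p13) → 44.3592
  f10: (p3, p8, p13) → 60.9555
  f11: (p3, p15, p13) → 41.3756
  f12: (p3, p15, p4) → 50.6448
  f13: (p14, p1, p8) → 21.7234
  f14: (p14, p10, p7) → 46.0100
  f15: (p14, p1, p12) → 49.5617
  f16: (p14, p2, p7) → 62.5280
  f17: (p14, p2, p12) → 55.1011
  f18: (p5, p4, p10) → 8.0599
  f19: (p5, p3, p4) → 15.8529
  f20: (p5, p3, p8) → 37.9966
  f21: (p5, p14, p10) → 52.9788
  f22: (p5, p14, p8) → 96.9822
Σ area = 934.629

Check V−E+F: 13 − 33 + 22 = 2.

facets=22 area=934.629


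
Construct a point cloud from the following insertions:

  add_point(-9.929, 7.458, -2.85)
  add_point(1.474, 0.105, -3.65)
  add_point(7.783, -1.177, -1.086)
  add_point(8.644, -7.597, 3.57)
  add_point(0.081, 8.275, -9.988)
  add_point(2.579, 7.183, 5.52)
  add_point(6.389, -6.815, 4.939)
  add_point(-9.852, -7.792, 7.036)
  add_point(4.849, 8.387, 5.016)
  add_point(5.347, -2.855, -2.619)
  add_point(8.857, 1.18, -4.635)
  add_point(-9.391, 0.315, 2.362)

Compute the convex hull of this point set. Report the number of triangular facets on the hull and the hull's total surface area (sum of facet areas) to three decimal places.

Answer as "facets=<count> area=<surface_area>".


facets=16 area=928.088

Points on the hull: [0, 3, 4, 5, 6, 7, 8, 9, 10, 11] (10 of 12).

Facet areas (half cross-product norm):
  f1: (p3, p8, p10) → 75.8096
  f2: (p4, p7, p0) → 104.1394
  f3: (p4, p8, p0) → 92.3535
  f4: (p4, p8, p10) → 77.3635
  f5: (p5, p8, p0) → 15.6928
  f6: (p9, p3, p7) → 77.2794
  f7: (p9, p4, p7) → 131.9652
  f8: (p9, p3, p10) → 22.0187
  f9: (p9, p4, p10) → 35.4330
  f10: (p11, p7, p0) → 6.3522
  f11: (p11, p5, p0) → 61.3276
  f12: (p11, p5, p7) → 62.1234
  f13: (p6, p3, p8) → 19.5474
  f14: (p6, p5, p8) → 18.5926
  f15: (p6, p3, p7) → 11.5911
  f16: (p6, p5, p7) → 116.4988
Σ area = 928.088

Euler: V−E+F = 10−24+16 = 2.


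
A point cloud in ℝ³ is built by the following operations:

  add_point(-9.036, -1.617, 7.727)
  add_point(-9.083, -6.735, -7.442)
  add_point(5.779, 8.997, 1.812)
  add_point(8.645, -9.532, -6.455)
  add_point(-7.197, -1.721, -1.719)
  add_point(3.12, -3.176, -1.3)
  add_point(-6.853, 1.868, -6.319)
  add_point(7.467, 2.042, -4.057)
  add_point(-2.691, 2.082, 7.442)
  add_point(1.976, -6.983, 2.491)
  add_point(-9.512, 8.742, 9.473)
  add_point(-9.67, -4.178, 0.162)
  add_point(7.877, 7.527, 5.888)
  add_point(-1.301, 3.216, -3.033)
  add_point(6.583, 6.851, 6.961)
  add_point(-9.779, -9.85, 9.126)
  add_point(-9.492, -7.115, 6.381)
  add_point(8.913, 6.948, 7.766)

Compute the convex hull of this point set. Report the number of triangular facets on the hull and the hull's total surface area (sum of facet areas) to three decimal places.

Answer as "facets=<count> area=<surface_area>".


facets=16 area=1304.615

Extreme-point indices: [1, 2, 3, 6, 7, 9, 10, 11, 15, 17] — 10 of 18 on the boundary.

Facet areas (half cross-product norm):
  f1: (p10, p17, p15) → 172.2564
  f2: (p3, p1, p15) → 151.5044
  f3: (p11, p10, p15) → 84.3226
  f4: (p11, p1, p15) → 33.1488
  f5: (p11, p1, p10) → 37.5796
  f6: (p6, p1, p10) → 69.5317
  f7: (p6, p3, p1) → 80.0794
  f8: (p9, p17, p15) → 104.8075
  f9: (p9, p3, p15) → 44.5276
  f10: (p9, p3, p17) → 92.2578
  f11: (p2, p10, p17) → 60.1465
  f12: (p2, p6, p10) → 125.7897
  f13: (p7, p6, p3) → 85.9806
  f14: (p7, p2, p6) → 66.9217
  f15: (p7, p3, p17) → 64.1351
  f16: (p7, p2, p17) → 31.6256
Σ area = 1304.615

Euler: V−E+F = 10−24+16 = 2.


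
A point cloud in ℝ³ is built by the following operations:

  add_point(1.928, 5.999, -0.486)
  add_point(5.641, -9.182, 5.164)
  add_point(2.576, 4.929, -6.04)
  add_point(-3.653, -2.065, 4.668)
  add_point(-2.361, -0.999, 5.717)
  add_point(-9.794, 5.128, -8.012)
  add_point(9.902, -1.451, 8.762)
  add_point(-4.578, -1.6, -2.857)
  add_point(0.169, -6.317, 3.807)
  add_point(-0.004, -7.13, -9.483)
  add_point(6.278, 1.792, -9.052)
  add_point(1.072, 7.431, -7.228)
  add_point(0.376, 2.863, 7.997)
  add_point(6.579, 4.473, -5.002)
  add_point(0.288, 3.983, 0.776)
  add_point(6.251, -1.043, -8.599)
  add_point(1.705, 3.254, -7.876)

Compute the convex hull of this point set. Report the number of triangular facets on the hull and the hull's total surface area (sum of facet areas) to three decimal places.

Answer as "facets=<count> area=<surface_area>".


facets=24 area=900.727

Extreme-point indices: [0, 1, 3, 4, 5, 6, 7, 8, 9, 10, 11, 12, 13, 15] — 14 of 17 on the boundary.

Area of each hull facet:
  f1: (p10, p9, p5) → 82.5439
  f2: (p11, p10, p5) → 38.5316
  f3: (p15, p9, p1) → 67.0956
  f4: (p15, p10, p9) → 9.2807
  f5: (p15, p1, p6) → 75.8451
  f6: (p15, p10, p6) → 25.0807
  f7: (p12, p1, p6) → 49.7254
  f8: (p12, p3, p5) → 54.5881
  f9: (p7, p9, p5) → 46.7057
  f10: (p7, p3, p5) → 29.7055
  f11: (p7, p3, p9) → 30.2105
  f12: (p8, p9, p1) → 41.2734
  f13: (p8, p3, p1) → 8.9095
  f14: (p8, p3, p9) → 37.8307
  f15: (p13, p10, p6) → 31.2614
  f16: (p13, p11, p10) → 16.0872
  f17: (p4, p3, p1) → 11.3113
  f18: (p4, p12, p1) → 29.5986
  f19: (p4, p12, p3) → 1.3159
  f20: (p0, p11, p5) → 38.2541
  f21: (p0, p12, p5) → 60.3353
  f22: (p0, p13, p11) → 19.6853
  f23: (p0, p12, p6) → 48.0367
  f24: (p0, p13, p6) → 47.5152
Σ area = 900.727

Check V−E+F: 14 − 36 + 24 = 2.


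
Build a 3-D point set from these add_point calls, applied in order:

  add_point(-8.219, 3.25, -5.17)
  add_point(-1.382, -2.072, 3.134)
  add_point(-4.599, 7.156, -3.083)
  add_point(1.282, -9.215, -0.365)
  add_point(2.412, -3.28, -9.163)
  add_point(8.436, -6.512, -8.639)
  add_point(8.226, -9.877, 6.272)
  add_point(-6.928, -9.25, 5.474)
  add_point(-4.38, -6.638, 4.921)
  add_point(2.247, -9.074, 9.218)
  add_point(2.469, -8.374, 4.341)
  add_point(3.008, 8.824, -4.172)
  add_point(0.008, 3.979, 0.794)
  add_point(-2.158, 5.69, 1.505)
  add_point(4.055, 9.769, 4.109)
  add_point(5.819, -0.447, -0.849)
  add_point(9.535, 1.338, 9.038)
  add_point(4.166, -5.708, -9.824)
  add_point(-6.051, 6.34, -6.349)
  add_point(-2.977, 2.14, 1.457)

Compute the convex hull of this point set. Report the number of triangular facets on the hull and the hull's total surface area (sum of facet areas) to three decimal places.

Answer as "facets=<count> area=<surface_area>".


facets=24 area=1125.796

Points on the hull: [0, 2, 3, 4, 5, 6, 7, 9, 11, 13, 14, 16, 17, 18] (14 of 20).

Area of each hull facet:
  f1: (p7, p17, p0) → 125.5864
  f2: (p13, p7, p0) → 73.0100
  f3: (p9, p6, p16) → 38.7430
  f4: (p9, p7, p16) → 53.0143
  f5: (p9, p7, p6) → 25.0944
  f6: (p3, p7, p6) → 47.6373
  f7: (p3, p7, p17) → 35.0998
  f8: (p4, p11, p17) → 12.3987
  f9: (p5, p11, p16) → 131.7366
  f10: (p5, p11, p17) → 34.8568
  f11: (p5, p6, p16) → 88.8434
  f12: (p5, p3, p6) → 54.1279
  f13: (p5, p3, p17) → 23.6118
  f14: (p2, p13, p0) → 14.0803
  f15: (p14, p11, p16) → 42.8960
  f16: (p14, p7, p16) → 111.0159
  f17: (p14, p13, p7) → 49.4791
  f18: (p14, p2, p11) → 33.0266
  f19: (p14, p2, p13) → 18.4509
  f20: (p18, p2, p0) → 7.1918
  f21: (p18, p2, p11) → 13.7186
  f22: (p18, p4, p11) → 58.7877
  f23: (p18, p17, p0) → 31.5067
  f24: (p18, p4, p17) → 1.8815
Σ area = 1125.796

Euler characteristic 14−36+24 = 2 ✓


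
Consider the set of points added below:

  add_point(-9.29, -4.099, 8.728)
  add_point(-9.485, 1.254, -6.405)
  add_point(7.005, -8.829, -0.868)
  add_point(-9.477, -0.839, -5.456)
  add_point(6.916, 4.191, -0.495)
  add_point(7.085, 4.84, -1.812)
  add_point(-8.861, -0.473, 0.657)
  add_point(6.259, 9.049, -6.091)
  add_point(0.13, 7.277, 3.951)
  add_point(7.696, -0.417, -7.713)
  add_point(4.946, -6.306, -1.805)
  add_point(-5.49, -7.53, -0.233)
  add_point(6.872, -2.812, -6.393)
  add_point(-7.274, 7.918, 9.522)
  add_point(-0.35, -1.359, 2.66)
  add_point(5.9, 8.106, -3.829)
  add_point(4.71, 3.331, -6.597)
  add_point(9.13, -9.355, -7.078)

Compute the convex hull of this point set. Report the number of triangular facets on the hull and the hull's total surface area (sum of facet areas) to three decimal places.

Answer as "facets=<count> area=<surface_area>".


facets=22 area=1058.481

Extreme-point indices: [0, 1, 2, 3, 4, 5, 7, 8, 9, 11, 13, 15, 17] — 13 of 18 on the boundary.

Facet areas (half cross-product norm):
  f1: (p13, p7, p1) → 145.8740
  f2: (p0, p13, p1) → 94.5098
  f3: (p9, p17, p1) → 76.1211
  f4: (p9, p7, p1) → 81.3079
  f5: (p5, p4, p17) → 11.2483
  f6: (p5, p9, p17) → 28.4067
  f7: (p5, p9, p7) → 23.9767
  f8: (p8, p13, p7) → 23.3087
  f9: (p8, p4, p13) → 11.9560
  f10: (p2, p0, p13) → 117.9592
  f11: (p2, p4, p13) → 112.5610
  f12: (p2, p4, p17) → 42.6283
  f13: (p2, p11, p17) → 38.3652
  f14: (p2, p11, p0) → 58.1609
  f15: (p3, p17, p1) → 22.1096
  f16: (p3, p11, p17) → 74.1684
  f17: (p3, p0, p1) → 13.2980
  f18: (p3, p11, p0) → 48.1964
  f19: (p15, p8, p7) → 6.3546
  f20: (p15, p8, p4) → 22.6535
  f21: (p15, p5, p7) → 3.4252
  f22: (p15, p5, p4) → 1.8917
Σ area = 1058.481

Euler characteristic 13−33+22 = 2 ✓


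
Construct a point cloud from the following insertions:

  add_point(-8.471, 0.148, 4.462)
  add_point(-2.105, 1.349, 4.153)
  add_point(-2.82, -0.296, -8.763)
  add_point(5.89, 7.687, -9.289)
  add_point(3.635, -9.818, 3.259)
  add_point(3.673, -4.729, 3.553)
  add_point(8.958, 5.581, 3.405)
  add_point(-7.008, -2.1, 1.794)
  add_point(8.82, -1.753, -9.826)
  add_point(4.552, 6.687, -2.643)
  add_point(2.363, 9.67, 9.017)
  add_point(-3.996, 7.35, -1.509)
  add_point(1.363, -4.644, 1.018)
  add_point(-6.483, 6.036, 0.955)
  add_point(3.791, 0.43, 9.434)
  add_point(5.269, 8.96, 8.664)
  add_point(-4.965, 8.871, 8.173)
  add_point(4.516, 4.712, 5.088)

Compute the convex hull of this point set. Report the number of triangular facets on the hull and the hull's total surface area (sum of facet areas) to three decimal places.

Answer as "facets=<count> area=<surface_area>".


facets=22 area=1043.645

13 of the 18 inputs are extreme points: [0, 2, 3, 4, 6, 7, 8, 10, 11, 13, 14, 15, 16].

Area of each hull facet:
  f1: (p8, p4, p6) → 108.8537
  f2: (p3, p8, p6) → 64.5367
  f3: (p14, p4, p0) → 77.1650
  f4: (p14, p4, p6) → 56.0310
  f5: (p7, p4, p0) → 20.3883
  f6: (p2, p3, p8) → 53.0317
  f7: (p2, p8, p4) → 90.2797
  f8: (p2, p7, p4) → 75.6810
  f9: (p2, p7, p0) → 15.6394
  f10: (p2, p13, p0) → 43.3503
  f11: (p11, p2, p3) → 58.1448
  f12: (p11, p2, p13) → 19.0854
  f13: (p15, p14, p6) → 30.0263
  f14: (p15, p10, p14) → 13.0689
  f15: (p15, p3, p6) → 41.4839
  f16: (p15, p10, p3) → 26.7436
  f17: (p16, p11, p13) → 13.8505
  f18: (p16, p13, p0) → 28.0539
  f19: (p16, p11, p3) → 45.3850
  f20: (p16, p10, p3) → 69.4110
  f21: (p16, p14, p0) → 58.7572
  f22: (p16, p10, p14) → 34.6775
Σ area = 1043.645

Euler characteristic 13−33+22 = 2 ✓


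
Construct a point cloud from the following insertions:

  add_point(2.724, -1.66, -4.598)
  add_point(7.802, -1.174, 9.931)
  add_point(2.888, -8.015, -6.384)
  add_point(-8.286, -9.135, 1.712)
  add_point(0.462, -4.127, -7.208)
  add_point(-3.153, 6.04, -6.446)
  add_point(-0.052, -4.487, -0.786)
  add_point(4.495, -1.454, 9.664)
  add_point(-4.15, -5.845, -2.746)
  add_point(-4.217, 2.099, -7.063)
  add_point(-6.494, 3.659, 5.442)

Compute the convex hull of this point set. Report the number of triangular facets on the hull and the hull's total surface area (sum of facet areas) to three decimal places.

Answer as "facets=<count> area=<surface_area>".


Hull vertices (9/11): indices [0, 1, 2, 3, 4, 5, 7, 9, 10].

Triangle areas on the boundary:
  f1: (p10, p5, p1) → 98.6302
  f2: (p2, p1, p3) → 122.2502
  f3: (p2, p4, p3) → 31.2117
  f4: (p9, p4, p3) → 52.1323
  f5: (p9, p4, p5) → 12.7296
  f6: (p9, p10, p3) → 80.2227
  f7: (p9, p10, p5) → 25.8082
  f8: (p7, p1, p3) → 15.8111
  f9: (p7, p10, p3) → 84.9790
  f10: (p7, p10, p1) → 11.4840
  f11: (p0, p4, p5) → 20.9229
  f12: (p0, p2, p4) → 9.8332
  f13: (p0, p5, p1) → 71.1586
  f14: (p0, p2, p1) → 48.8450
Σ area = 686.019

Euler: V−E+F = 9−21+14 = 2.

facets=14 area=686.019


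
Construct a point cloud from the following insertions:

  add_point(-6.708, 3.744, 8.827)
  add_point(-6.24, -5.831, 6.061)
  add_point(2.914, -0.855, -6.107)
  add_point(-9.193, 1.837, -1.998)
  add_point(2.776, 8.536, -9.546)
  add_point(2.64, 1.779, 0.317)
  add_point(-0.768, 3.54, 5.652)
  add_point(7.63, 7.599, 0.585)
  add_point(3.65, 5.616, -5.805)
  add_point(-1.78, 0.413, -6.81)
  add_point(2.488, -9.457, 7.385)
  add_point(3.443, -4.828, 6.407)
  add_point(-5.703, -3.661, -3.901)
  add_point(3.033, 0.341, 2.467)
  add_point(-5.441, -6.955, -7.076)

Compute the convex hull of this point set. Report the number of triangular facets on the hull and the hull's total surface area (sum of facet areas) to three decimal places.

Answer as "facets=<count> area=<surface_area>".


Extreme-point indices: [0, 1, 2, 3, 4, 7, 10, 11, 14] — 9 of 15 on the boundary.

Per-facet area ½‖(b−a)×(c−a)‖:
  f1: (p11, p10, p7) → 8.3297
  f2: (p11, p0, p7) → 93.6090
  f3: (p11, p0, p10) → 29.5208
  f4: (p2, p10, p7) → 93.8635
  f5: (p2, p14, p10) → 80.3333
  f6: (p1, p0, p10) → 44.2493
  f7: (p1, p14, p10) → 62.9512
  f8: (p1, p0, p3) → 51.0625
  f9: (p1, p14, p3) → 59.3893
  f10: (p4, p2, p7) → 51.8386
  f11: (p4, p2, p14) → 44.7539
  f12: (p4, p0, p3) → 86.0099
  f13: (p4, p0, p7) → 95.3129
  f14: (p4, p14, p3) → 83.8524
Σ area = 885.076

Euler characteristic 9−21+14 = 2 ✓

facets=14 area=885.076


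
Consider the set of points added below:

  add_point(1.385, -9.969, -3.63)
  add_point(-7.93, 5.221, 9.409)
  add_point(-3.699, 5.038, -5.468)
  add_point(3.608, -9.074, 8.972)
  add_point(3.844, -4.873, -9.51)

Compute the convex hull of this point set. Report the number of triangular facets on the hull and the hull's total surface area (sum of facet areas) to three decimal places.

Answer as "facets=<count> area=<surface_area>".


facets=6 area=597.823

Hull vertices (5/5): indices [0, 1, 2, 3, 4].

Triangle areas on the boundary:
  f1: (p2, p0, p1) → 123.3559
  f2: (p2, p0, p4) → 53.2697
  f3: (p3, p0, p1) → 117.8024
  f4: (p3, p0, p4) → 41.3895
  f5: (p3, p2, p1) → 139.1339
  f6: (p3, p2, p4) → 122.8720
Σ area = 597.823

Euler characteristic 5−9+6 = 2 ✓
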